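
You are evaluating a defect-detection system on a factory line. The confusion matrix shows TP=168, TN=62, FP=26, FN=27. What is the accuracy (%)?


Accuracy = (TP+TN)/(TP+TN+FP+FN)
= (168+62)/(283)
= 230/283 = 81.27%

81.27%


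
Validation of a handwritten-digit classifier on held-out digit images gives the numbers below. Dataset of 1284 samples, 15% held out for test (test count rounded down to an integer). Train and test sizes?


Test = ⌊1284·15/100⌋ = 192
Train = 1284 - 192 = 1092

Train: 1092, Test: 192


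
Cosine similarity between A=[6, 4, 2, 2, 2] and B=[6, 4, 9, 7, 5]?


A·B = 6·6 + 4·4 + 2·9 + 2·7 + 2·5 = 94
‖A‖ = √64 = 8, ‖B‖ = √207 = 14.3875
cos = 94/(√64·√207) = 94/√13248 = 0.8167

0.8167


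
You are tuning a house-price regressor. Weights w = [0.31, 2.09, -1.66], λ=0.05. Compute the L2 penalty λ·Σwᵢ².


‖w‖₂² = (0.31)² + (2.09)² + (-1.66)²
     = 0.0961 + 4.3681 + 2.7556
     = 7.2198
λ·‖w‖₂² = 0.05·7.2198 = 0.36099

0.36099


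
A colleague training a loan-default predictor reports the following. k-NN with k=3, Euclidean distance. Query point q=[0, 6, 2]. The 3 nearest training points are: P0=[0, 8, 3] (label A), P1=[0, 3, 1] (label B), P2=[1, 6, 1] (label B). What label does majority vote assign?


d(q,P0) = 2.2361  (label A)
d(q,P1) = 3.1623  (label B)
d(q,P2) = 1.4142  (label B)
Votes: A=1, B=2
Majority → B

B


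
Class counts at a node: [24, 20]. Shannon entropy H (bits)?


Probabilities: [24/44, 20/44] ≈ [0.5455, 0.4545]
H = -((24/44)·log₂(24/44) + (20/44)·log₂(20/44))
  = 0.994 bits

0.994 bits


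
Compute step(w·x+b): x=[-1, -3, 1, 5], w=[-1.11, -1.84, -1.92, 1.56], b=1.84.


z = (-1)·(-1.11) + (-3)·(-1.84) + (1)·(-1.92) + (5)·(1.56) + 1.84
  = 14.35
step(z) = 1 (z≥0)

1


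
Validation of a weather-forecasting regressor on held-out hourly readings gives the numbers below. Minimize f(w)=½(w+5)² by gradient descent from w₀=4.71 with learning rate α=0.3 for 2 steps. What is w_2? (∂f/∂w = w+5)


step 1: grad = 4.71+5 = 9.71; w = 4.71 - 0.3·(9.71) = 1.797
step 2: grad = 1.797+5 = 6.797; w = 1.797 - 0.3·(6.797) = -0.2421

-0.2421


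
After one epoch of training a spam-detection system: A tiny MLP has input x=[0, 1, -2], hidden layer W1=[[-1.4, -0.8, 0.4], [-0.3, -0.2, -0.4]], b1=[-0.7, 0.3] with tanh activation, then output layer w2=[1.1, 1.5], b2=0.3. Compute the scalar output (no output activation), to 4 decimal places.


z1[0] = (-1.4)·(0) + (-0.8)·(1) + (0.4)·(-2) - 0.7 = -2.3
z1[1] = (-0.3)·(0) + (-0.2)·(1) + (-0.4)·(-2) + 0.3 = 0.9
h = tanh(z1) = [-0.9801, 0.7163]
output = (1.1)·(-0.9801) + (1.5)·(0.7163) + 0.3 = 0.2963

0.2963


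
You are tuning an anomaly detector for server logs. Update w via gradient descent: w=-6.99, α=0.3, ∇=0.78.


w_new = w - α·∇
= -6.99 - 0.3·0.78
= -6.99 - 0.234
= -7.224

-7.224


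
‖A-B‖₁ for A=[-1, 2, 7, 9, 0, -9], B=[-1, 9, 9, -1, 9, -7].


d = |-1+ 1| + |2-9| + |7-9| + |9+ 1| + |0-9| + |-9+ 7|
  = 0 + 7 + 2 + 10 + 9 + 2
  = 30

30


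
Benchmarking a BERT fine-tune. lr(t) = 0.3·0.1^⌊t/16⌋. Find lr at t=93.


n_drops = ⌊93/16⌋ = 5
lr = 0.3·0.1^5 = 0.3·0.00001 = 0.000003

0.000003


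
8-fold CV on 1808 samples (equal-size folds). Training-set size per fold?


Fold size = 1808/8 = 226
Training per fold = 1808 - 226 = 1582

1582


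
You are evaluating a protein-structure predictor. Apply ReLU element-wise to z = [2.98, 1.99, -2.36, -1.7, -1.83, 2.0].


ReLU(2.98) = max(0, 2.98) = 2.98
ReLU(1.99) = max(0, 1.99) = 1.99
ReLU(-2.36) = max(0, -2.36) = 0.0
ReLU(-1.7) = max(0, -1.7) = 0.0
ReLU(-1.83) = max(0, -1.83) = 0.0
ReLU(2.0) = max(0, 2.0) = 2.0
result = [2.98, 1.99, 0.0, 0.0, 0.0, 2.0]

[2.98, 1.99, 0.0, 0.0, 0.0, 2.0]


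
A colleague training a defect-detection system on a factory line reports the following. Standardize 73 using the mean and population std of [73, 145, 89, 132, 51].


μ = 98, σ = 35.4401
z = (73 - 98)/35.4401 = -0.7054

-0.7054


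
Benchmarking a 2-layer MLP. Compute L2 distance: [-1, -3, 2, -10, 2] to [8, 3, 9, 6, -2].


d = √((-1-8)² + (-3-3)² + (2-9)² + (-10-6)² + (2+ 2)²)
  = √(81 + 36 + 49 + 256 + 16)
  = √438 = 20.9284

20.9284


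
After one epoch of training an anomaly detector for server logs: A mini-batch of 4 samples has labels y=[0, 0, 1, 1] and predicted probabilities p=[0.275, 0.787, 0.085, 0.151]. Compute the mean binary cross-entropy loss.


L[0] = -ln(1-0.275) = -ln(0.725) = 0.3216
L[1] = -ln(1-0.787) = -ln(0.213) = 1.5465
L[2] = -ln(0.085) = 2.4651
L[3] = -ln(0.151) = 1.8905
mean = (0.3216 + 1.5465 + 2.4651 + 1.8905)/4 = 1.5559

1.5559


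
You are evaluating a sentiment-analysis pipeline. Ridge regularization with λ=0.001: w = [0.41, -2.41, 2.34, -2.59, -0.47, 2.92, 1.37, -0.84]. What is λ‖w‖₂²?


‖w‖₂² = (0.41)² + (-2.41)² + (2.34)² + (-2.59)² + (-0.47)² + (2.92)² + (1.37)² + (-0.84)²
     = 0.1681 + 5.8081 + 5.4756 + 6.7081 + 0.2209 + 8.5264 + 1.8769 + 0.7056
     = 29.4897
λ·‖w‖₂² = 0.001·29.4897 = 0.02949

0.02949


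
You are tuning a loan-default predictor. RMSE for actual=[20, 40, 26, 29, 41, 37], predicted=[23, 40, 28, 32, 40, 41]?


MSE = 39/6 = 6.5
RMSE = √(39/6) = 2.5495

2.5495


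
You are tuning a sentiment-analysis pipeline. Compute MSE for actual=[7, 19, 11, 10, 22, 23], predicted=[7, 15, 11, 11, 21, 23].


Squared errors: (7-7)²=0, (19-15)²=16, (11-11)²=0, (10-11)²=1, (22-21)²=1, (23-23)²=0
Sum = 18
MSE = 18/6 = 3

3


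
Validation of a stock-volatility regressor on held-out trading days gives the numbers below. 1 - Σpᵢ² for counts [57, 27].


Probabilities: [57/84, 27/84] ≈ [0.6786, 0.3214]
Σpᵢ² = (3249 + 729)/84² = 3978/7056
Gini = 1 - Σpᵢ² = 1 - 3978/7056 = 0.4362

0.4362


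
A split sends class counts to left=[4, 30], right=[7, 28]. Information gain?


Parent = [11, 58], H_parent = 0.6329
H_left = 0.5226 (n=34), H_right = 0.7219 (n=35)
H_children = (34/69)·0.5226 + (35/69)·0.7219 = 0.6237
IG = 0.6329 - 0.6237 = 0.0092

0.0092


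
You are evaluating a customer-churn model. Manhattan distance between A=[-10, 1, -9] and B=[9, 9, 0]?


d = |-10-9| + |1-9| + |-9-0|
  = 19 + 8 + 9
  = 36

36


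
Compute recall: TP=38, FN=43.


Recall = TP/(TP+FN)
= 38/(38+43)
= 38/81 = 46.91%

46.91%


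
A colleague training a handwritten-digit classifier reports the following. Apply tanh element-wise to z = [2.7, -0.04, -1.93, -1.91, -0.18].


tanh(2.7) = 0.991
tanh(-0.04) = -0.04
tanh(-1.93) = -0.9587
tanh(-1.91) = -0.9571
tanh(-0.18) = -0.1781
result = [0.991, -0.04, -0.9587, -0.9571, -0.1781]

[0.991, -0.04, -0.9587, -0.9571, -0.1781]


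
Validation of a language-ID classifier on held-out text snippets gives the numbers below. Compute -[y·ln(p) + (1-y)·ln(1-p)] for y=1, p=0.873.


BCE = -[y·ln(p) + (1-y)·ln(1-p)]
= -1·ln(0.873) - 0
= -ln(0.873) = 0.1358

0.1358


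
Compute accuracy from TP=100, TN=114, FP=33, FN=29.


Accuracy = (TP+TN)/(TP+TN+FP+FN)
= (100+114)/(276)
= 214/276 = 77.54%

77.54%


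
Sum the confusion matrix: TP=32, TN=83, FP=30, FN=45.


Total = TP + TN + FP + FN
= 32 + 83 + 30 + 45
= 190
(Predicted positive: 62, predicted negative: 128)

190


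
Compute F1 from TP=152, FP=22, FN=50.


Precision = 152/174 = 0.8736
Recall = 152/202 = 0.7525
F1 = 2·P·R/(P+R) = 2·TP/(2·TP+FP+FN) = 304/(304+22+50) = 304/376 = 0.8085

0.8085


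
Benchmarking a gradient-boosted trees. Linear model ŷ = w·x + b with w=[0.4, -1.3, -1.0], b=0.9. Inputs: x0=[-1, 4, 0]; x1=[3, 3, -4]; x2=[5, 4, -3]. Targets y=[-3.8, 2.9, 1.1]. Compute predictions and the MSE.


ŷ0 = (0.4)·(-1) + (-1.3)·(4) + (-1.0)·(0) + 0.9 = -4.7
ŷ1 = (0.4)·(3) + (-1.3)·(3) + (-1.0)·(-4) + 0.9 = 2.2
ŷ2 = (0.4)·(5) + (-1.3)·(4) + (-1.0)·(-3) + 0.9 = 0.7
errors² = [0.81, 0.49, 0.16]
MSE = 1.4600/3 = 0.4867

0.4867


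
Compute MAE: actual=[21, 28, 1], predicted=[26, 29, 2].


Absolute errors: |21-26|=5, |28-29|=1, |1-2|=1
Sum = 7
MAE = 7/3 = 7/3

7/3


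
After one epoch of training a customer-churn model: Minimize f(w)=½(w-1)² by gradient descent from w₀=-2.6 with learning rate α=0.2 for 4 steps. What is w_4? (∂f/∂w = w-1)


step 1: grad = -2.6-1 = -3.6; w = -2.6 - 0.2·(-3.6) = -1.88
step 2: grad = -1.88-1 = -2.88; w = -1.88 - 0.2·(-2.88) = -1.304
step 3: grad = -1.304-1 = -2.304; w = -1.304 - 0.2·(-2.304) = -0.8432
step 4: grad = -0.8432-1 = -1.8432; w = -0.8432 - 0.2·(-1.8432) = -0.47456

-0.47456


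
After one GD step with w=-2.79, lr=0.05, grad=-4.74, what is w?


w_new = w - α·∇
= -2.79 - 0.05·-4.74
= -2.79 + 0.237
= -2.553

-2.553


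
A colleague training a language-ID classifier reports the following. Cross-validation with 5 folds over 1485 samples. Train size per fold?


Fold size = 1485/5 = 297
Training per fold = 1485 - 297 = 1188

1188


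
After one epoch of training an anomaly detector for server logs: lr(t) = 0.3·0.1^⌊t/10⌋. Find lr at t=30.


n_drops = ⌊30/10⌋ = 3
lr = 0.3·0.1^3 = 0.3·0.001 = 0.0003

0.0003


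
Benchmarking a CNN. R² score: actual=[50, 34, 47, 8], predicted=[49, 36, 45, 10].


ȳ = 34.75
SS_res = Σ(y-ŷ)² = 13
SS_tot = Σ(y-ȳ)² = 1098.75
R² = 1 - SS_res/SS_tot = 1 - 0.0118 = 0.9882

0.9882


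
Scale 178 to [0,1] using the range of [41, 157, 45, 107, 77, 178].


min=41, max=178
(178-41)/(178-41) = 137/137 = 1.0

1.0


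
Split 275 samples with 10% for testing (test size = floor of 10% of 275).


Test = ⌊275·10/100⌋ = 27
Train = 275 - 27 = 248

Train: 248, Test: 27


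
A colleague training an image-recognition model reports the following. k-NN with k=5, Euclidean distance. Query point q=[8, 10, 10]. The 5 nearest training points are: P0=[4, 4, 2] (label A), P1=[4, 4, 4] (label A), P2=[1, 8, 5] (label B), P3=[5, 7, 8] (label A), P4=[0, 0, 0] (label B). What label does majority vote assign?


d(q,P0) = 10.7703  (label A)
d(q,P1) = 9.3808  (label A)
d(q,P2) = 8.8318  (label B)
d(q,P3) = 4.6904  (label A)
d(q,P4) = 16.2481  (label B)
Votes: A=3, B=2
Majority → A

A


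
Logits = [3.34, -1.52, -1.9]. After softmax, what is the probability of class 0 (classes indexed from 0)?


Exponentials: e^3.34=28.2191, e^-1.52=0.2187, e^-1.9=0.1496
Sum = 28.5874
Softmax = [0.9871, 0.0077, 0.0052]
p[0] = 28.2191/28.5874 = 0.9871

0.9871


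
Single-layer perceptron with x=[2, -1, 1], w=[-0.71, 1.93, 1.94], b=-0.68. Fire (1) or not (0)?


z = (2)·(-0.71) + (-1)·(1.93) + (1)·(1.94) - 0.68
  = -2.09
step(z) = 0 (z<0)

0


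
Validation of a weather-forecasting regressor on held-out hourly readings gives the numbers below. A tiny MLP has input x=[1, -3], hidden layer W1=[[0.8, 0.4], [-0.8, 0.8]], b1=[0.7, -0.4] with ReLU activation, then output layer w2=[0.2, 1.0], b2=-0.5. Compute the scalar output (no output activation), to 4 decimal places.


z1[0] = (0.8)·(1) + (0.4)·(-3) + 0.7 = 0.3
z1[1] = (-0.8)·(1) + (0.8)·(-3) - 0.4 = -3.6
h = ReLU(z1) = [0.3, 0.0]
output = (0.2)·(0.3) + (1.0)·(0.0) - 0.5 = -0.44

-0.44


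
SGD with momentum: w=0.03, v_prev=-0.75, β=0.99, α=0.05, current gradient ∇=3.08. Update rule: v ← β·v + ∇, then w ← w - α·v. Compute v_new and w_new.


v_new = 0.99·-0.75 + 3.08 = -0.7425 + 3.08 = 2.3375
w_new = 0.03 - 0.05·2.3375 = 0.03 - 0.116875 = -0.086875

v_new=2.3375, w_new=-0.086875


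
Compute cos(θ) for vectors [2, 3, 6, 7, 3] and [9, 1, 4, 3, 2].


A·B = 2·9 + 3·1 + 6·4 + 7·3 + 3·2 = 72
‖A‖ = √107 = 10.3441, ‖B‖ = √111 = 10.5357
cos = 72/(√107·√111) = 72/√11877 = 0.6607

0.6607


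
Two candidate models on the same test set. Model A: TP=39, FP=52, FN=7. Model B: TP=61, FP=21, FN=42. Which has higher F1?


Model A: P=39/91=0.4286, R=39/46=0.8478, F1=2PR/(P+R)=2TP/(2TP+FP+FN)=78/137=0.5693
Model B: P=61/82=0.7439, R=61/103=0.5922, F1=2PR/(P+R)=2TP/(2TP+FP+FN)=122/185=0.6595
0.5693 < 0.6595 → Model B

Model B


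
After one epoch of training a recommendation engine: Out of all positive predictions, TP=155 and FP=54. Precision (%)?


Precision = TP/(TP+FP)
= 155/(155+54)
= 155/209 = 74.16%

74.16%


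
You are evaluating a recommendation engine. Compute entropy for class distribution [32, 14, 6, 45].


Probabilities: [32/97, 14/97, 6/97, 45/97] ≈ [0.3299, 0.1443, 0.0619, 0.4639]
H = -((32/97)·log₂(32/97) + (14/97)·log₂(14/97) + (6/97)·log₂(6/97) + (45/97)·log₂(45/97))
  = 1.6933 bits

1.6933 bits


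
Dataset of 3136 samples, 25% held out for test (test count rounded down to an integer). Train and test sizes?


Test = ⌊3136·25/100⌋ = 784
Train = 3136 - 784 = 2352

Train: 2352, Test: 784


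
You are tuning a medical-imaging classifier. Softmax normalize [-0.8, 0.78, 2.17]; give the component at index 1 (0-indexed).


Exponentials: e^-0.8=0.4493, e^0.78=2.1815, e^2.17=8.7583
Sum = 11.3891
Softmax = [0.0395, 0.1915, 0.769]
p[1] = 2.1815/11.3891 = 0.1915

0.1915


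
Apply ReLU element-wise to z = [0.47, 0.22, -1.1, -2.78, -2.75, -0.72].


ReLU(0.47) = max(0, 0.47) = 0.47
ReLU(0.22) = max(0, 0.22) = 0.22
ReLU(-1.1) = max(0, -1.1) = 0.0
ReLU(-2.78) = max(0, -2.78) = 0.0
ReLU(-2.75) = max(0, -2.75) = 0.0
ReLU(-0.72) = max(0, -0.72) = 0.0
result = [0.47, 0.22, 0.0, 0.0, 0.0, 0.0]

[0.47, 0.22, 0.0, 0.0, 0.0, 0.0]


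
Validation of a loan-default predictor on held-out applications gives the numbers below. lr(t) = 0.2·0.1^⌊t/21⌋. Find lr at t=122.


n_drops = ⌊122/21⌋ = 5
lr = 0.2·0.1^5 = 0.2·0.00001 = 0.000002

0.000002


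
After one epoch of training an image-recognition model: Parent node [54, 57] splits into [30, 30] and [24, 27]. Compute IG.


Parent = [54, 57], H_parent = 0.9995
H_left = 1 (n=60), H_right = 0.9975 (n=51)
H_children = (60/111)·1 + (51/111)·0.9975 = 0.9989
IG = 0.9995 - 0.9989 = 0.0006

0.0006


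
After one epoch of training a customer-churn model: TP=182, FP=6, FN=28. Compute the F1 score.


Precision = 182/188 = 0.9681
Recall = 182/210 = 0.8667
F1 = 2·P·R/(P+R) = 2·TP/(2·TP+FP+FN) = 364/(364+6+28) = 364/398 = 0.9146

0.9146


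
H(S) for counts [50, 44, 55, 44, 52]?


Probabilities: [50/245, 44/245, 55/245, 44/245, 52/245] ≈ [0.2041, 0.1796, 0.2245, 0.1796, 0.2122]
H = -((50/245)·log₂(50/245) + (44/245)·log₂(44/245) + (55/245)·log₂(55/245) + (44/245)·log₂(44/245) + (52/245)·log₂(52/245))
  = 2.3161 bits

2.3161 bits


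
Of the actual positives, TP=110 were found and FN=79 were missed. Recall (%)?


Recall = TP/(TP+FN)
= 110/(110+79)
= 110/189 = 58.2%

58.2%


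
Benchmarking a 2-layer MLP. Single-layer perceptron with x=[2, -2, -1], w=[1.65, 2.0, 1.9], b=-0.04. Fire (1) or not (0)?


z = (2)·(1.65) + (-2)·(2.0) + (-1)·(1.9) - 0.04
  = -2.64
step(z) = 0 (z<0)

0


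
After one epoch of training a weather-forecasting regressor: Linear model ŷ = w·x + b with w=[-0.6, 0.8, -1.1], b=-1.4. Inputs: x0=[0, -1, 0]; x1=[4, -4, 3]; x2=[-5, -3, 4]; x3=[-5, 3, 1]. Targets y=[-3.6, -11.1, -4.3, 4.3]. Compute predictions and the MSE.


ŷ0 = (-0.6)·(0) + (0.8)·(-1) + (-1.1)·(0) - 1.4 = -2.2
ŷ1 = (-0.6)·(4) + (0.8)·(-4) + (-1.1)·(3) - 1.4 = -10.3
ŷ2 = (-0.6)·(-5) + (0.8)·(-3) + (-1.1)·(4) - 1.4 = -5.2
ŷ3 = (-0.6)·(-5) + (0.8)·(3) + (-1.1)·(1) - 1.4 = 2.9
errors² = [1.96, 0.64, 0.81, 1.96]
MSE = 5.3700/4 = 1.3425

1.3425


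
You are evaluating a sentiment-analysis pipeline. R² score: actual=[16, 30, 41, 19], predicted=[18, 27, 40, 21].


ȳ = 26.5
SS_res = Σ(y-ŷ)² = 18
SS_tot = Σ(y-ȳ)² = 389
R² = 1 - SS_res/SS_tot = 1 - 0.0463 = 0.9537

0.9537


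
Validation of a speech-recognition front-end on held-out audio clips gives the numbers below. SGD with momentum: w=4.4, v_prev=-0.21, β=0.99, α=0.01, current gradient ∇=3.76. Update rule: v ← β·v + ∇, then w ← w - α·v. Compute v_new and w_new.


v_new = 0.99·-0.21 + 3.76 = -0.2079 + 3.76 = 3.5521
w_new = 4.4 - 0.01·3.5521 = 4.4 - 0.035521 = 4.364479

v_new=3.5521, w_new=4.364479


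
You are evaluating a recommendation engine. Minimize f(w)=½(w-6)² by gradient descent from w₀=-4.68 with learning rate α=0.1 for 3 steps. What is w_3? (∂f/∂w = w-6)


step 1: grad = -4.68-6 = -10.68; w = -4.68 - 0.1·(-10.68) = -3.612
step 2: grad = -3.612-6 = -9.612; w = -3.612 - 0.1·(-9.612) = -2.6508
step 3: grad = -2.6508-6 = -8.6508; w = -2.6508 - 0.1·(-8.6508) = -1.78572

-1.78572


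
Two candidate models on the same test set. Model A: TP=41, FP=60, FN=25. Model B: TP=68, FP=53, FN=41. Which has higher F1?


Model A: P=41/101=0.4059, R=41/66=0.6212, F1=2PR/(P+R)=2TP/(2TP+FP+FN)=82/167=0.491
Model B: P=68/121=0.562, R=68/109=0.6239, F1=2PR/(P+R)=2TP/(2TP+FP+FN)=136/230=0.5913
0.491 < 0.5913 → Model B

Model B


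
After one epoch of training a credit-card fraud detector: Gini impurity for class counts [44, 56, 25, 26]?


Probabilities: [44/151, 56/151, 25/151, 26/151] ≈ [0.2914, 0.3709, 0.1656, 0.1722]
Σpᵢ² = (1936 + 3136 + 625 + 676)/151² = 6373/22801
Gini = 1 - Σpᵢ² = 1 - 6373/22801 = 0.7205

0.7205


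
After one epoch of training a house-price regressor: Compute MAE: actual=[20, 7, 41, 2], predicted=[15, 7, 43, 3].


Absolute errors: |20-15|=5, |7-7|=0, |41-43|=2, |2-3|=1
Sum = 8
MAE = 8/4 = 2

2


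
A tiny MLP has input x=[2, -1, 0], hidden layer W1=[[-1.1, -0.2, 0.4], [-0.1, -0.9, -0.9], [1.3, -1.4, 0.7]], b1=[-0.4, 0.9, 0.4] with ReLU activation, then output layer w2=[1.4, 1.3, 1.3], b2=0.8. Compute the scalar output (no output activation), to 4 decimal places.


z1[0] = (-1.1)·(2) + (-0.2)·(-1) + (0.4)·(0) - 0.4 = -2.4
z1[1] = (-0.1)·(2) + (-0.9)·(-1) + (-0.9)·(0) + 0.9 = 1.6
z1[2] = (1.3)·(2) + (-1.4)·(-1) + (0.7)·(0) + 0.4 = 4.4
h = ReLU(z1) = [0.0, 1.6, 4.4]
output = (1.4)·(0.0) + (1.3)·(1.6) + (1.3)·(4.4) + 0.8 = 8.6

8.6


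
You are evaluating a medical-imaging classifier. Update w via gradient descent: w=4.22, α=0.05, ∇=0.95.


w_new = w - α·∇
= 4.22 - 0.05·0.95
= 4.22 - 0.0475
= 4.1725

4.1725


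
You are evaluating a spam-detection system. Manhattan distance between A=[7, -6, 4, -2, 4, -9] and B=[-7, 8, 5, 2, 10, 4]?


d = |7+ 7| + |-6-8| + |4-5| + |-2-2| + |4-10| + |-9-4|
  = 14 + 14 + 1 + 4 + 6 + 13
  = 52

52


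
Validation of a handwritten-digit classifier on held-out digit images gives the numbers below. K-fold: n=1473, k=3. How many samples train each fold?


Fold size = 1473/3 = 491
Training per fold = 1473 - 491 = 982

982


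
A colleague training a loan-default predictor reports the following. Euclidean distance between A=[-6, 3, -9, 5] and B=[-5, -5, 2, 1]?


d = √((-6+ 5)² + (3+ 5)² + (-9-2)² + (5-1)²)
  = √(1 + 64 + 121 + 16)
  = √202 = 14.2127

14.2127


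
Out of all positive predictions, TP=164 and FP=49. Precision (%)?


Precision = TP/(TP+FP)
= 164/(164+49)
= 164/213 = 77.0%

77.0%


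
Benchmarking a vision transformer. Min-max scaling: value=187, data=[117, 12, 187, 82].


min=12, max=187
(187-12)/(187-12) = 175/175 = 1.0

1.0


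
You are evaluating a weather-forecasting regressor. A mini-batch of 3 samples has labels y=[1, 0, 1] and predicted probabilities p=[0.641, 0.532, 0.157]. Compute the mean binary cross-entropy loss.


L[0] = -ln(0.641) = 0.4447
L[1] = -ln(1-0.532) = -ln(0.468) = 0.7593
L[2] = -ln(0.157) = 1.8515
mean = (0.4447 + 0.7593 + 1.8515)/3 = 1.0185

1.0185


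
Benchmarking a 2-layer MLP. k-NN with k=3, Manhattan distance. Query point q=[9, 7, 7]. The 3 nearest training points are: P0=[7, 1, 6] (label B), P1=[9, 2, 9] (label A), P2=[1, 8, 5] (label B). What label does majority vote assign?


d(q,P0) = 9  (label B)
d(q,P1) = 7  (label A)
d(q,P2) = 11  (label B)
Votes: A=1, B=2
Majority → B

B


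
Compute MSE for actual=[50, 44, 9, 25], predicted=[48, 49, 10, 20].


Squared errors: (50-48)²=4, (44-49)²=25, (9-10)²=1, (25-20)²=25
Sum = 55
MSE = 55/4 = 55/4

55/4


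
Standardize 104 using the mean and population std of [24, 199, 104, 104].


μ = 107.75, σ = 61.9854
z = (104 - 107.75)/61.9854 = -0.0605

-0.0605


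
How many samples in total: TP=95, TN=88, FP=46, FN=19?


Total = TP + TN + FP + FN
= 95 + 88 + 46 + 19
= 248
(Predicted positive: 141, predicted negative: 107)

248


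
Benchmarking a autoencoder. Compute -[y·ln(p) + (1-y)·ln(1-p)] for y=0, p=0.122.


BCE = -[y·ln(p) + (1-y)·ln(1-p)]
= -0 - 1·ln(1-0.122)
= -ln(0.878) = 0.1301

0.1301


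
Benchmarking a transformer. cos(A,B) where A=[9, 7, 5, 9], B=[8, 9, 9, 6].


A·B = 9·8 + 7·9 + 5·9 + 9·6 = 234
‖A‖ = √236 = 15.3623, ‖B‖ = √262 = 16.1864
cos = 234/(√236·√262) = 234/√61832 = 0.941

0.941


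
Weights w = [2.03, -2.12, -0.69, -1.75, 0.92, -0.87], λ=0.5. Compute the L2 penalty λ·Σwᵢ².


‖w‖₂² = (2.03)² + (-2.12)² + (-0.69)² + (-1.75)² + (0.92)² + (-0.87)²
     = 4.1209 + 4.4944 + 0.4761 + 3.0625 + 0.8464 + 0.7569
     = 13.7572
λ·‖w‖₂² = 0.5·13.7572 = 6.8786

6.8786


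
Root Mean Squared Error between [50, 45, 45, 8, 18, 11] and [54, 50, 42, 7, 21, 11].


MSE = 60/6 = 10
RMSE = √(60/6) = 3.1623

3.1623


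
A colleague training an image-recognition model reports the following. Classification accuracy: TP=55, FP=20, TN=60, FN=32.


Accuracy = (TP+TN)/(TP+TN+FP+FN)
= (55+60)/(167)
= 115/167 = 68.86%

68.86%


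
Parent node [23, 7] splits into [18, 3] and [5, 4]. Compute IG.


Parent = [23, 7], H_parent = 0.7838
H_left = 0.5917 (n=21), H_right = 0.9911 (n=9)
H_children = (21/30)·0.5917 + (9/30)·0.9911 = 0.7115
IG = 0.7838 - 0.7115 = 0.0723

0.0723


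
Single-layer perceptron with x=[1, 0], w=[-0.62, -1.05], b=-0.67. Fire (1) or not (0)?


z = (1)·(-0.62) + (0)·(-1.05) - 0.67
  = -1.29
step(z) = 0 (z<0)

0


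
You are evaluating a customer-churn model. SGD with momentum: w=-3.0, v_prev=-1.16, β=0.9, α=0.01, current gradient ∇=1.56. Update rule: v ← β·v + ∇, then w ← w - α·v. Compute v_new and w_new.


v_new = 0.9·-1.16 + 1.56 = -1.044 + 1.56 = 0.516
w_new = -3.0 - 0.01·0.516 = -3.0 - 0.00516 = -3.00516

v_new=0.516, w_new=-3.00516


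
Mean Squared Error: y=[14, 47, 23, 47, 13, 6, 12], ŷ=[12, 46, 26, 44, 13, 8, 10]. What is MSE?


Squared errors: (14-12)²=4, (47-46)²=1, (23-26)²=9, (47-44)²=9, (13-13)²=0, (6-8)²=4, (12-10)²=4
Sum = 31
MSE = 31/7 = 31/7

31/7


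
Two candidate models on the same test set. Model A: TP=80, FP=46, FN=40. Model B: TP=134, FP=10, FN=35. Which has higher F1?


Model A: P=80/126=0.6349, R=80/120=0.6667, F1=2PR/(P+R)=2TP/(2TP+FP+FN)=160/246=0.6504
Model B: P=134/144=0.9306, R=134/169=0.7929, F1=2PR/(P+R)=2TP/(2TP+FP+FN)=268/313=0.8562
0.6504 < 0.8562 → Model B

Model B


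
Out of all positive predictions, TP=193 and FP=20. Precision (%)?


Precision = TP/(TP+FP)
= 193/(193+20)
= 193/213 = 90.61%

90.61%


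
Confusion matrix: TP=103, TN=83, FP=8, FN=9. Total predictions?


Total = TP + TN + FP + FN
= 103 + 83 + 8 + 9
= 203
(Predicted positive: 111, predicted negative: 92)

203


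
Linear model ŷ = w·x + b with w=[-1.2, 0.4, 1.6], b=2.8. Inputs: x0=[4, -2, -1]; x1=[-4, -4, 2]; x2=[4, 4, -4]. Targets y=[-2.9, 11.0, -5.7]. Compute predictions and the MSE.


ŷ0 = (-1.2)·(4) + (0.4)·(-2) + (1.6)·(-1) + 2.8 = -4.4
ŷ1 = (-1.2)·(-4) + (0.4)·(-4) + (1.6)·(2) + 2.8 = 9.2
ŷ2 = (-1.2)·(4) + (0.4)·(4) + (1.6)·(-4) + 2.8 = -6.8
errors² = [2.25, 3.24, 1.21]
MSE = 6.7000/3 = 2.2333

2.2333


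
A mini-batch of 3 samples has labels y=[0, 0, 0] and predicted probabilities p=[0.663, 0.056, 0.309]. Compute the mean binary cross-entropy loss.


L[0] = -ln(1-0.663) = -ln(0.337) = 1.0877
L[1] = -ln(1-0.056) = -ln(0.944) = 0.0576
L[2] = -ln(1-0.309) = -ln(0.691) = 0.3696
mean = (1.0877 + 0.0576 + 0.3696)/3 = 0.505

0.505


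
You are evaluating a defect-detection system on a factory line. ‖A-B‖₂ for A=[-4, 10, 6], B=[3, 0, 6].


d = √((-4-3)² + (10-0)² + (6-6)²)
  = √(49 + 100 + 0)
  = √149 = 12.2066

12.2066


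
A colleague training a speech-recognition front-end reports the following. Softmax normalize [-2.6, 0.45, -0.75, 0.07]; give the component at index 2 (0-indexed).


Exponentials: e^-2.6=0.0743, e^0.45=1.5683, e^-0.75=0.4724, e^0.07=1.0725
Sum = 3.1875
Softmax = [0.0233, 0.492, 0.1482, 0.3365]
p[2] = 0.4724/3.1875 = 0.1482

0.1482


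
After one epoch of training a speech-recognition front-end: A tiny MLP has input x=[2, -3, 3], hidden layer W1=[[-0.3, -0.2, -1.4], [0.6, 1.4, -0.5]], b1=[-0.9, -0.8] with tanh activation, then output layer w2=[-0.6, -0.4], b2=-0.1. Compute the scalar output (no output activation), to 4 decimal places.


z1[0] = (-0.3)·(2) + (-0.2)·(-3) + (-1.4)·(3) - 0.9 = -5.1
z1[1] = (0.6)·(2) + (1.4)·(-3) + (-0.5)·(3) - 0.8 = -5.3
h = tanh(z1) = [-0.9999, -1.0]
output = (-0.6)·(-0.9999) + (-0.4)·(-1.0) - 0.1 = 0.8999

0.8999


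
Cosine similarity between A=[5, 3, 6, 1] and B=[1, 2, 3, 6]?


A·B = 5·1 + 3·2 + 6·3 + 1·6 = 35
‖A‖ = √71 = 8.4261, ‖B‖ = √50 = 7.0711
cos = 35/(√71·√50) = 35/√3550 = 0.5874

0.5874


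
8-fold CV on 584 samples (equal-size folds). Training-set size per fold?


Fold size = 584/8 = 73
Training per fold = 584 - 73 = 511

511


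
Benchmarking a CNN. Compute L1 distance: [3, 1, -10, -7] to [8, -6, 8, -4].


d = |3-8| + |1+ 6| + |-10-8| + |-7+ 4|
  = 5 + 7 + 18 + 3
  = 33

33


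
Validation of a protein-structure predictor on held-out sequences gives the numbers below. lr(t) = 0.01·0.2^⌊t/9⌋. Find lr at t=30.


n_drops = ⌊30/9⌋ = 3
lr = 0.01·0.2^3 = 0.01·0.008 = 0.00008

0.00008


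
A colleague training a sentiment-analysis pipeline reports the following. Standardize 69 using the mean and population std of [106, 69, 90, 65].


μ = 82.5, σ = 16.5605
z = (69 - 82.5)/16.5605 = -0.8152

-0.8152


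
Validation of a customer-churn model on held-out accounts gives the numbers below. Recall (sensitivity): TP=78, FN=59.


Recall = TP/(TP+FN)
= 78/(78+59)
= 78/137 = 56.93%

56.93%


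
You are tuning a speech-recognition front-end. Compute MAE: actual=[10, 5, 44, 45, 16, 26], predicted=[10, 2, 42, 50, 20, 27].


Absolute errors: |10-10|=0, |5-2|=3, |44-42|=2, |45-50|=5, |16-20|=4, |26-27|=1
Sum = 15
MAE = 15/6 = 5/2

5/2


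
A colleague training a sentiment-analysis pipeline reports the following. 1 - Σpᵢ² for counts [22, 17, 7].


Probabilities: [22/46, 17/46, 7/46] ≈ [0.4783, 0.3696, 0.1522]
Σpᵢ² = (484 + 289 + 49)/46² = 822/2116
Gini = 1 - Σpᵢ² = 1 - 822/2116 = 0.6115

0.6115


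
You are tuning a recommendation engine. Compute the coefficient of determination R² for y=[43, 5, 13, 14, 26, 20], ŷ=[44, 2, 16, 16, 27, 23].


ȳ = 20.1667
SS_res = Σ(y-ŷ)² = 33
SS_tot = Σ(y-ȳ)² = 874.83
R² = 1 - SS_res/SS_tot = 1 - 0.0377 = 0.9623

0.9623


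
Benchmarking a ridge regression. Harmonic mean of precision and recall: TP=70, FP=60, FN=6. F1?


Precision = 70/130 = 0.5385
Recall = 70/76 = 0.9211
F1 = 2·P·R/(P+R) = 2·TP/(2·TP+FP+FN) = 140/(140+60+6) = 140/206 = 0.6796

0.6796


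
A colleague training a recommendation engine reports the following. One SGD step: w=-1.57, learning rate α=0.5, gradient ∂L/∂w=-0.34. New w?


w_new = w - α·∇
= -1.57 - 0.5·-0.34
= -1.57 + 0.17
= -1.4

-1.4


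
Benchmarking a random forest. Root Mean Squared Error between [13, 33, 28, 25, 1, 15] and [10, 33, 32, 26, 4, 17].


MSE = 39/6 = 6.5
RMSE = √(39/6) = 2.5495

2.5495


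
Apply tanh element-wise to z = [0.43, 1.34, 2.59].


tanh(0.43) = 0.4053
tanh(1.34) = 0.8717
tanh(2.59) = 0.9888
result = [0.4053, 0.8717, 0.9888]

[0.4053, 0.8717, 0.9888]


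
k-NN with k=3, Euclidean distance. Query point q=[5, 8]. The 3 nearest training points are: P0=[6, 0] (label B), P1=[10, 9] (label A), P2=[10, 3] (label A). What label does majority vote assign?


d(q,P0) = 8.0623  (label B)
d(q,P1) = 5.099  (label A)
d(q,P2) = 7.0711  (label A)
Votes: A=2, B=1
Majority → A

A


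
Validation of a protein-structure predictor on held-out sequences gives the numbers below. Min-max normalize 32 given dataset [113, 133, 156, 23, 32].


min=23, max=156
(32-23)/(156-23) = 9/133 = 0.0677

0.0677


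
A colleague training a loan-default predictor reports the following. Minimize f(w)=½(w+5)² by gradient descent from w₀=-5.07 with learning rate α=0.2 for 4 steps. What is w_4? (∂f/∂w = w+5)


step 1: grad = -5.07+5 = -0.07; w = -5.07 - 0.2·(-0.07) = -5.056
step 2: grad = -5.056+5 = -0.056; w = -5.056 - 0.2·(-0.056) = -5.0448
step 3: grad = -5.0448+5 = -0.0448; w = -5.0448 - 0.2·(-0.0448) = -5.03584
step 4: grad = -5.03584+5 = -0.03584; w = -5.03584 - 0.2·(-0.03584) = -5.028672

-5.028672


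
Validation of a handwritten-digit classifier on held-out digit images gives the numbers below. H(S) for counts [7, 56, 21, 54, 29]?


Probabilities: [7/167, 56/167, 21/167, 54/167, 29/167] ≈ [0.0419, 0.3353, 0.1257, 0.3234, 0.1737]
H = -((7/167)·log₂(7/167) + (56/167)·log₂(56/167) + (21/167)·log₂(21/167) + (54/167)·log₂(54/167) + (29/167)·log₂(29/167))
  = 2.0619 bits

2.0619 bits


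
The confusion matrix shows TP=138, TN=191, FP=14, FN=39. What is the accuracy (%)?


Accuracy = (TP+TN)/(TP+TN+FP+FN)
= (138+191)/(382)
= 329/382 = 86.13%

86.13%


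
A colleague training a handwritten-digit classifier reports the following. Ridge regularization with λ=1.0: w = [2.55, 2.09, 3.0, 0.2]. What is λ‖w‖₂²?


‖w‖₂² = (2.55)² + (2.09)² + (3.0)² + (0.2)²
     = 6.5025 + 4.3681 + 9 + 0.04
     = 19.9106
λ·‖w‖₂² = 1.0·19.9106 = 19.9106

19.9106


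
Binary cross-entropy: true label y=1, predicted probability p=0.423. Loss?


BCE = -[y·ln(p) + (1-y)·ln(1-p)]
= -1·ln(0.423) - 0
= -ln(0.423) = 0.8604

0.8604


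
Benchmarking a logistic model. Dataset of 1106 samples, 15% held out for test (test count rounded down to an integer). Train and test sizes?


Test = ⌊1106·15/100⌋ = 165
Train = 1106 - 165 = 941

Train: 941, Test: 165


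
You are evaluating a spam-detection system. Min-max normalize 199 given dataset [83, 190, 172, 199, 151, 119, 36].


min=36, max=199
(199-36)/(199-36) = 163/163 = 1.0

1.0


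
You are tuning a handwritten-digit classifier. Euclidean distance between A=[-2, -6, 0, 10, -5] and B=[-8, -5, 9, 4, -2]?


d = √((-2+ 8)² + (-6+ 5)² + (0-9)² + (10-4)² + (-5+ 2)²)
  = √(36 + 1 + 81 + 36 + 9)
  = √163 = 12.7671

12.7671


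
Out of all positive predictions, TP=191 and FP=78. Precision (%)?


Precision = TP/(TP+FP)
= 191/(191+78)
= 191/269 = 71.0%

71.0%


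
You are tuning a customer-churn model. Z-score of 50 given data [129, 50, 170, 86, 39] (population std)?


μ = 94.8, σ = 49.0363
z = (50 - 94.8)/49.0363 = -0.9136

-0.9136


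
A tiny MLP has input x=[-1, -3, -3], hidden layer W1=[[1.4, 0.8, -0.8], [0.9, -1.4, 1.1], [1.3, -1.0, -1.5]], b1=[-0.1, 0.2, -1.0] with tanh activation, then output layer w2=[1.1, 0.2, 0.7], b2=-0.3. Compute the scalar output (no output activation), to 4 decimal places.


z1[0] = (1.4)·(-1) + (0.8)·(-3) + (-0.8)·(-3) - 0.1 = -1.5
z1[1] = (0.9)·(-1) + (-1.4)·(-3) + (1.1)·(-3) + 0.2 = 0.2
z1[2] = (1.3)·(-1) + (-1.0)·(-3) + (-1.5)·(-3) - 1.0 = 5.2
h = tanh(z1) = [-0.9051, 0.1974, 0.9999]
output = (1.1)·(-0.9051) + (0.2)·(0.1974) + (0.7)·(0.9999) - 0.3 = -0.5562

-0.5562


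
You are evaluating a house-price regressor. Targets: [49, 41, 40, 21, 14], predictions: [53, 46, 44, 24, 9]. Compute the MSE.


Squared errors: (49-53)²=16, (41-46)²=25, (40-44)²=16, (21-24)²=9, (14-9)²=25
Sum = 91
MSE = 91/5 = 91/5

91/5


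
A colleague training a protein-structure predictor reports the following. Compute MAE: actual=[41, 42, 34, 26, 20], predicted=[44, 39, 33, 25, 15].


Absolute errors: |41-44|=3, |42-39|=3, |34-33|=1, |26-25|=1, |20-15|=5
Sum = 13
MAE = 13/5 = 13/5

13/5


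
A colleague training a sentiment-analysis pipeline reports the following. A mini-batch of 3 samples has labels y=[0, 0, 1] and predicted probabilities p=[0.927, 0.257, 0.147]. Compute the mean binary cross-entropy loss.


L[0] = -ln(1-0.927) = -ln(0.073) = 2.6173
L[1] = -ln(1-0.257) = -ln(0.743) = 0.2971
L[2] = -ln(0.147) = 1.9173
mean = (2.6173 + 0.2971 + 1.9173)/3 = 1.6106

1.6106


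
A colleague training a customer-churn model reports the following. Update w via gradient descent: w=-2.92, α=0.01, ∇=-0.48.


w_new = w - α·∇
= -2.92 - 0.01·-0.48
= -2.92 + 0.0048
= -2.9152

-2.9152


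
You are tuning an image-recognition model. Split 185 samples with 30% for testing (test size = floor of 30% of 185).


Test = ⌊185·30/100⌋ = 55
Train = 185 - 55 = 130

Train: 130, Test: 55


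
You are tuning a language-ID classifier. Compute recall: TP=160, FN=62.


Recall = TP/(TP+FN)
= 160/(160+62)
= 160/222 = 72.07%

72.07%


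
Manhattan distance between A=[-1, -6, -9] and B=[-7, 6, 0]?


d = |-1+ 7| + |-6-6| + |-9-0|
  = 6 + 12 + 9
  = 27

27


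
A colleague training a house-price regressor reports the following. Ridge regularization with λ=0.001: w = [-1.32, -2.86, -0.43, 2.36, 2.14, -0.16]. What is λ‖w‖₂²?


‖w‖₂² = (-1.32)² + (-2.86)² + (-0.43)² + (2.36)² + (2.14)² + (-0.16)²
     = 1.7424 + 8.1796 + 0.1849 + 5.5696 + 4.5796 + 0.0256
     = 20.2817
λ·‖w‖₂² = 0.001·20.2817 = 0.020282

0.020282


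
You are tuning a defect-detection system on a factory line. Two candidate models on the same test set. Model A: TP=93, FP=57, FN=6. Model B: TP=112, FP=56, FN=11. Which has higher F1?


Model A: P=93/150=0.62, R=93/99=0.9394, F1=2PR/(P+R)=2TP/(2TP+FP+FN)=186/249=0.747
Model B: P=112/168=0.6667, R=112/123=0.9106, F1=2PR/(P+R)=2TP/(2TP+FP+FN)=224/291=0.7698
0.747 < 0.7698 → Model B

Model B


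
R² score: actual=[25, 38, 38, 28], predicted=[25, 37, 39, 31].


ȳ = 32.25
SS_res = Σ(y-ŷ)² = 11
SS_tot = Σ(y-ȳ)² = 136.75
R² = 1 - SS_res/SS_tot = 1 - 0.0804 = 0.9196

0.9196


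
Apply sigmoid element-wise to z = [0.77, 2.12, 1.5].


σ(0.77) = 1/(1+e^-0.77) = 0.6835
σ(2.12) = 1/(1+e^-2.12) = 0.8928
σ(1.5) = 1/(1+e^-1.5) = 0.8176
result = [0.6835, 0.8928, 0.8176]

[0.6835, 0.8928, 0.8176]


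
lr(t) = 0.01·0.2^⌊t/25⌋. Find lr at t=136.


n_drops = ⌊136/25⌋ = 5
lr = 0.01·0.2^5 = 0.01·0.00032 = 0.0000032

0.0000032


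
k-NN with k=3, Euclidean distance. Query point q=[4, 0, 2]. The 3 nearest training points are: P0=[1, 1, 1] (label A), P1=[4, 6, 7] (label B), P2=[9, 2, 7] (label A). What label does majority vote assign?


d(q,P0) = 3.3166  (label A)
d(q,P1) = 7.8102  (label B)
d(q,P2) = 7.3485  (label A)
Votes: A=2, B=1
Majority → A

A


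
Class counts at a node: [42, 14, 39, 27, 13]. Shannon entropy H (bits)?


Probabilities: [42/135, 14/135, 39/135, 27/135, 13/135] ≈ [0.3111, 0.1037, 0.2889, 0.2, 0.0963]
H = -((42/135)·log₂(42/135) + (14/135)·log₂(14/135) + (39/135)·log₂(39/135) + (27/135)·log₂(27/135) + (13/135)·log₂(13/135))
  = 2.1702 bits

2.1702 bits


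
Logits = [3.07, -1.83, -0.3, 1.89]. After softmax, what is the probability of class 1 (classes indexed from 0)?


Exponentials: e^3.07=21.5419, e^-1.83=0.1604, e^-0.3=0.7408, e^1.89=6.6194
Sum = 29.0625
Softmax = [0.7412, 0.0055, 0.0255, 0.2278]
p[1] = 0.1604/29.0625 = 0.0055

0.0055


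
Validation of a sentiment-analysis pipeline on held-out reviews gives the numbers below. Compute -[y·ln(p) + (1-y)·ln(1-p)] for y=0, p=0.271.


BCE = -[y·ln(p) + (1-y)·ln(1-p)]
= -0 - 1·ln(1-0.271)
= -ln(0.729) = 0.3161

0.3161


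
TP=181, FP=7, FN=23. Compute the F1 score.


Precision = 181/188 = 0.9628
Recall = 181/204 = 0.8873
F1 = 2·P·R/(P+R) = 2·TP/(2·TP+FP+FN) = 362/(362+7+23) = 362/392 = 0.9235

0.9235


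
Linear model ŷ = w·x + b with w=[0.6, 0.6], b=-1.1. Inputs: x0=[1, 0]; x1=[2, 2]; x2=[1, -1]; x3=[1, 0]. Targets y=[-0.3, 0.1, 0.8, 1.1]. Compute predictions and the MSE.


ŷ0 = (0.6)·(1) + (0.6)·(0) - 1.1 = -0.5
ŷ1 = (0.6)·(2) + (0.6)·(2) - 1.1 = 1.3
ŷ2 = (0.6)·(1) + (0.6)·(-1) - 1.1 = -1.1
ŷ3 = (0.6)·(1) + (0.6)·(0) - 1.1 = -0.5
errors² = [0.04, 1.44, 3.61, 2.56]
MSE = 7.6500/4 = 1.9125

1.9125


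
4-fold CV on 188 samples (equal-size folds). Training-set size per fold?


Fold size = 188/4 = 47
Training per fold = 188 - 47 = 141

141


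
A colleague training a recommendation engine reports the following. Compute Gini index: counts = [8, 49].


Probabilities: [8/57, 49/57] ≈ [0.1404, 0.8596]
Σpᵢ² = (64 + 2401)/57² = 2465/3249
Gini = 1 - Σpᵢ² = 1 - 2465/3249 = 0.2413

0.2413


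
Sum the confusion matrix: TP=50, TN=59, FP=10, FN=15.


Total = TP + TN + FP + FN
= 50 + 59 + 10 + 15
= 134
(Predicted positive: 60, predicted negative: 74)

134


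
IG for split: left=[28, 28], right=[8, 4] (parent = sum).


Parent = [36, 32], H_parent = 0.9975
H_left = 1 (n=56), H_right = 0.9183 (n=12)
H_children = (56/68)·1 + (12/68)·0.9183 = 0.9856
IG = 0.9975 - 0.9856 = 0.0119

0.0119


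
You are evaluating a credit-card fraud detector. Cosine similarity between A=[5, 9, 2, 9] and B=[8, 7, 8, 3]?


A·B = 5·8 + 9·7 + 2·8 + 9·3 = 146
‖A‖ = √191 = 13.8203, ‖B‖ = √186 = 13.6382
cos = 146/(√191·√186) = 146/√35526 = 0.7746

0.7746


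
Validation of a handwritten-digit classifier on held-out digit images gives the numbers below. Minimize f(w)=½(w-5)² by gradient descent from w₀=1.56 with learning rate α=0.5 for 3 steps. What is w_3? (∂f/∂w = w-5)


step 1: grad = 1.56-5 = -3.44; w = 1.56 - 0.5·(-3.44) = 3.28
step 2: grad = 3.28-5 = -1.72; w = 3.28 - 0.5·(-1.72) = 4.14
step 3: grad = 4.14-5 = -0.86; w = 4.14 - 0.5·(-0.86) = 4.57

4.57


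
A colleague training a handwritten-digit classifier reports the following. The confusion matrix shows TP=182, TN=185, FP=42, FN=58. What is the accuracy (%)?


Accuracy = (TP+TN)/(TP+TN+FP+FN)
= (182+185)/(467)
= 367/467 = 78.59%

78.59%


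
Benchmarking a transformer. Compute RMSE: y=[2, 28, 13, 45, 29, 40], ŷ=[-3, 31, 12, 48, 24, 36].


MSE = 85/6 = 14.1667
RMSE = √(85/6) = 3.7639

3.7639


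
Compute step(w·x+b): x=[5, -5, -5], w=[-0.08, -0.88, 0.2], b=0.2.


z = (5)·(-0.08) + (-5)·(-0.88) + (-5)·(0.2) + 0.2
  = 3.2
step(z) = 1 (z≥0)

1


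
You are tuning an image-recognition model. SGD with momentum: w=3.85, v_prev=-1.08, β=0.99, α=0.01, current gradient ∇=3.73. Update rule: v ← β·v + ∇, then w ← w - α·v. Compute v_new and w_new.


v_new = 0.99·-1.08 + 3.73 = -1.0692 + 3.73 = 2.6608
w_new = 3.85 - 0.01·2.6608 = 3.85 - 0.026608 = 3.823392

v_new=2.6608, w_new=3.823392


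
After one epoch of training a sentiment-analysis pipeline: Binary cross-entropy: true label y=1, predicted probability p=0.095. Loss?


BCE = -[y·ln(p) + (1-y)·ln(1-p)]
= -1·ln(0.095) - 0
= -ln(0.095) = 2.3539

2.3539


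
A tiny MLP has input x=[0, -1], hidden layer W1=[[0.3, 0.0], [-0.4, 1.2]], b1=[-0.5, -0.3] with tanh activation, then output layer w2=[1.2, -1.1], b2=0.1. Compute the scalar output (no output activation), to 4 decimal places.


z1[0] = (0.3)·(0) + (0.0)·(-1) - 0.5 = -0.5
z1[1] = (-0.4)·(0) + (1.2)·(-1) - 0.3 = -1.5
h = tanh(z1) = [-0.4621, -0.9051]
output = (1.2)·(-0.4621) + (-1.1)·(-0.9051) + 0.1 = 0.5411

0.5411


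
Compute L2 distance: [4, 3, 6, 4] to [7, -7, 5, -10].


d = √((4-7)² + (3+ 7)² + (6-5)² + (4+ 10)²)
  = √(9 + 100 + 1 + 196)
  = √306 = 17.4929

17.4929


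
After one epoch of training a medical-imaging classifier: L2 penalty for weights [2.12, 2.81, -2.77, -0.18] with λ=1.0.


‖w‖₂² = (2.12)² + (2.81)² + (-2.77)² + (-0.18)²
     = 4.4944 + 7.8961 + 7.6729 + 0.0324
     = 20.0958
λ·‖w‖₂² = 1.0·20.0958 = 20.0958

20.0958
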